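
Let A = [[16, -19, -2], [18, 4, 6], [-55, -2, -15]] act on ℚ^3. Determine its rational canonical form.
The invariant factors of A (the non-unit diagonal entries of the Smith normal form of xI - A over ℚ[x]) are (x - 2)^2(x - 1), each dividing the next. The characteristic polynomial is their product, (x - 2)^2(x - 1).

The rational canonical form is the block-diagonal matrix of companion matrices C(f_i):
R = [[0, 0, 4], [1, 0, -8], [0, 1, 5]].

R = [[0, 0, 4], [1, 0, -8], [0, 1, 5]]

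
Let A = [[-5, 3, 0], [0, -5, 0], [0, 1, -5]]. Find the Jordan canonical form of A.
The characteristic polynomial is det(xI - A) = (x + 5)^3, so the eigenvalues are -5 (algebraic multiplicity 3).

For λ = -5: rank(A + 5I) = 1, rank((A + 5I)^2) = 0. The eigenspace has dimension 3 - 1 = 2, so there are 2 Jordan blocks; the rank sequence gives block sizes [2, 1].

Assembling the blocks gives the Jordan form J above.

J = [[-5, 1, 0], [0, -5, 0], [0, 0, -5]]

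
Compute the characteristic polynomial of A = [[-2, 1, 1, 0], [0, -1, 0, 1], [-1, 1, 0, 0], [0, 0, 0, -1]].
χ_A(x) = (x + 1)^4

xI - A = [[x + 2, -1, -1, 0], [0, x + 1, 0, -1], [1, -1, x, 0], [0, 0, 0, x + 1]].

Expanding det(xI - A) along the first row:
det(xI - A) = + (x + 2)·det([[x + 1, 0, -1], [-1, x, 0], [0, 0, x + 1]]) - (-1)·det([[0, 0, -1], [1, x, 0], [0, 0, x + 1]]) + (-1)·det([[0, x + 1, -1], [1, -1, 0], [0, 0, x + 1]]) - (0)·det([[0, x + 1, 0], [1, -1, x], [0, 0, 0]]).

Evaluating gives χ_A(x) = x^4 + 4x^3 + 6x^2 + 4x + 1 = (x + 1)^4.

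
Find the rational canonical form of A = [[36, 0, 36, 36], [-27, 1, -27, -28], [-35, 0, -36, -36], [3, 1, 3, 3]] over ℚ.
R = [[0, 0, 0, 36], [1, 0, 0, -36], [0, 1, 0, 5], [0, 0, 1, 4]]

The invariant factors of A (the non-unit diagonal entries of the Smith normal form of xI - A over ℚ[x]) are (x - 3)(x - 2)^2(x + 3), each dividing the next. The characteristic polynomial is their product, (x - 3)(x - 2)^2(x + 3).

The rational canonical form is the block-diagonal matrix of companion matrices C(f_i):
R = [[0, 0, 0, 36], [1, 0, 0, -36], [0, 1, 0, 5], [0, 0, 1, 4]].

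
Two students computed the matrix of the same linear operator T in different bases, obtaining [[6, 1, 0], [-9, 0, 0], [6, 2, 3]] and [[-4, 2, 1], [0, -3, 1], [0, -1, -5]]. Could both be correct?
No.

trace(A) = 9 but trace(B) = -12. The trace is a similarity invariant, so A and B are not similar.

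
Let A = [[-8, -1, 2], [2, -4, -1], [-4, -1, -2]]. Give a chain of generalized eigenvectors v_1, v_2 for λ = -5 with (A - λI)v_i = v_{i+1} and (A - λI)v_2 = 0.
v_1 = [[1, 0, 1]]^T, v_2 = [[-1, 1, -1]]^T

We seek v_1 ∈ ker((A + 5I)^2) \ ker(A + 5I), then set v_{i+1} = (A + 5I) v_i.

One such chain is v_1 = [[1, 0, 1]]^T, v_2 = [[-1, 1, -1]]^T. Check: (A + 5I) v_2 = [[0, 0, 0]]^T = 0.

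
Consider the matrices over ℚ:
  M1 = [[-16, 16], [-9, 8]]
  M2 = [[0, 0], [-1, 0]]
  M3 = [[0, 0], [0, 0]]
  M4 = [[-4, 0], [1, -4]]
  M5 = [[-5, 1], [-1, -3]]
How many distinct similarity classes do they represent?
3 classes: {M1, M4, M5}, {M2}, {M3}

Characteristic polynomials: χ_{M1} = (x + 4)^2, χ_{M2} = x^2, χ_{M3} = x^2, χ_{M4} = (x + 4)^2, χ_{M5} = (x + 4)^2.

{M1, M4, M5}: invariant factors (x + 4)^2.

{M2}: invariant factors x^2.

{M3}: invariant factors x, x.

Matrices are similar if and only if their invariant-factor lists agree; the partition into similarity classes is {M1, M4, M5}, {M2}, {M3}.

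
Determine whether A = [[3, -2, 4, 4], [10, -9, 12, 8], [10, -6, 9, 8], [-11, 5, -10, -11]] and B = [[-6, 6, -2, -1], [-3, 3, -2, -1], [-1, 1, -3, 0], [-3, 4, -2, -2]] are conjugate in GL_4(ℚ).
No.

Both have characteristic polynomial (x + 1)^2(x + 3)^2, but the minimal polynomial of A is (x + 1)^2(x + 3) while the minimal polynomial of B is (x + 1)^2(x + 3)^2. The minimal polynomial is a similarity invariant, so A and B are not similar.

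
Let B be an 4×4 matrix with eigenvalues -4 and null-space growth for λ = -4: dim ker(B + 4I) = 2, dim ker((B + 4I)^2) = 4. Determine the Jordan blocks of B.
Jordan blocks: (-4, 2), (-4, 2)

λ = -4: successive nullity increments [2, 2] count blocks of size ≥ k; block sizes are [2, 2].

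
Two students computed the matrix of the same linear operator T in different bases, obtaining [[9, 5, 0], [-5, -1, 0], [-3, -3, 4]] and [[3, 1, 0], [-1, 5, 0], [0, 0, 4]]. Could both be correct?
Two matrices over a field are similar if and only if they have the same invariant factors.

Both A and B have characteristic polynomial (x - 4)^3 and minimal polynomial (x - 4)^2. Computing further, both have invariant factors x - 4, (x - 4)^2. Hence A and B are similar.

Yes.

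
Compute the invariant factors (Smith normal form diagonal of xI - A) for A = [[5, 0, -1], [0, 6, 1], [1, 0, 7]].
(x - 6)^3

The Jordan structure of A has elementary divisors (x - 6)^3. Arranging the block sizes at each eigenvalue in decreasing order and taking row products gives the invariant factors.

Invariant factors (smallest first, each dividing the next): (x - 6)^3.

Check: the last factor (x - 6)^3 is the minimal polynomial, and the product (x - 6)^3 is the characteristic polynomial.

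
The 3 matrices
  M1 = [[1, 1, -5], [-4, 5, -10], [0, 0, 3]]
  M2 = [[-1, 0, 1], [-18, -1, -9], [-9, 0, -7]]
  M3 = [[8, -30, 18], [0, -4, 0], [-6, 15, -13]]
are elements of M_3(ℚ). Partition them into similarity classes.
Characteristic polynomials: χ_{M1} = (x - 3)^3, χ_{M2} = (x + 1)(x + 4)^2, χ_{M3} = (x + 1)(x + 4)^2.

{M1}: invariant factors x - 3, (x - 3)^2.

{M2}: invariant factors (x + 1)(x + 4)^2.

{M3}: invariant factors x + 4, (x + 1)(x + 4).

Matrices are similar if and only if their invariant-factor lists agree; the partition into similarity classes is {M1}, {M2}, {M3}.

3 classes: {M1}, {M2}, {M3}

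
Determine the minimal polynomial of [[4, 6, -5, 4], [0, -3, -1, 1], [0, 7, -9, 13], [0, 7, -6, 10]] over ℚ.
m_A(x) = (x - 4)^2(x + 3)^2

The characteristic polynomial factors as (x - 4)^2(x + 3)^2. The minimal polynomial is ∏(x - λ)^{k_λ} where k_λ is the size of the largest Jordan block at λ.

For λ = -3: rank(A + 3I) = 3, and the largest Jordan block has size 2 (the smallest k with rank((A + 3I)^k) = rank((A + 3I)^(k+1))).
For λ = 4: rank(A - 4I) = 3, and the largest Jordan block has size 2 (the smallest k with rank((A - 4I)^k) = rank((A - 4I)^(k+1))).

So m_A(x) = (x - 4)^2(x + 3)^2.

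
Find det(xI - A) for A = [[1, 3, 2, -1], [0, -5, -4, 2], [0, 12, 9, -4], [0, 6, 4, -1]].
χ_A(x) = (x - 1)^4

xI - A = [[x - 1, -3, -2, 1], [0, x + 5, 4, -2], [0, -12, x - 9, 4], [0, -6, -4, x + 1]].

Expanding det(xI - A) along the first row:
det(xI - A) = + (x - 1)·det([[x + 5, 4, -2], [-12, x - 9, 4], [-6, -4, x + 1]]) - (-3)·det([[0, 4, -2], [0, x - 9, 4], [0, -4, x + 1]]) + (-2)·det([[0, x + 5, -2], [0, -12, 4], [0, -6, x + 1]]) - (1)·det([[0, x + 5, 4], [0, -12, x - 9], [0, -6, -4]]).

Evaluating gives χ_A(x) = x^4 - 4x^3 + 6x^2 - 4x + 1 = (x - 1)^4.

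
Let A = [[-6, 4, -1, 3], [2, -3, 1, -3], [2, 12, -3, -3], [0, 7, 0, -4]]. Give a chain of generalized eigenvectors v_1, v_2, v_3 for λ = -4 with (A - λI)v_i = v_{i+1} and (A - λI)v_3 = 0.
v_1 = [[1, 0, 2, 1]]^T, v_2 = [[-1, 1, 1, 0]]^T, v_3 = [[5, 0, 11, 7]]^T

We seek v_1 ∈ ker((A + 4I)^3) \ ker((A + 4I)^2), then set v_{i+1} = (A + 4I) v_i.

One such chain is v_1 = [[1, 0, 2, 1]]^T, v_2 = [[-1, 1, 1, 0]]^T, v_3 = [[5, 0, 11, 7]]^T. Check: (A + 4I) v_3 = [[0, 0, 0, 0]]^T = 0.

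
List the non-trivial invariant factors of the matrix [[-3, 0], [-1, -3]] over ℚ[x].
(x + 3)^2

The Jordan structure of A has elementary divisors (x + 3)^2. Arranging the block sizes at each eigenvalue in decreasing order and taking row products gives the invariant factors.

Invariant factors (smallest first, each dividing the next): (x + 3)^2.

Check: the last factor (x + 3)^2 is the minimal polynomial, and the product (x + 3)^2 is the characteristic polynomial.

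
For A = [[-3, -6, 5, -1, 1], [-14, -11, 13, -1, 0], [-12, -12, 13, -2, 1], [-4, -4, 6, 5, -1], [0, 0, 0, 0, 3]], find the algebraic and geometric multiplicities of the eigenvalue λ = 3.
algebraic multiplicity 4, geometric multiplicity 2

The characteristic polynomial is (x - 3)^4(x + 5), so the factor x - 3 appears with exponent 4: the algebraic multiplicity is 4.

rank(A - 3I) = 3, so the eigenspace has dimension 5 - 3 = 2: the geometric multiplicity is 2.

Since 2 < 4, A is not diagonalizable.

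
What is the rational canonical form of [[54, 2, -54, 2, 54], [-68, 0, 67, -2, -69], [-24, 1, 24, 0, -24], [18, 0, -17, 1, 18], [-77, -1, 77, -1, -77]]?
The invariant factors of A (the non-unit diagonal entries of the Smith normal form of xI - A over ℚ[x]) are (x - 4)(x^2 + x - 5)^2, each dividing the next. The characteristic polynomial is their product, (x - 4)(x^2 + x - 5)^2.

The rational canonical form is the block-diagonal matrix of companion matrices C(f_i):
R = [[0, 0, 0, 0, 100], [1, 0, 0, 0, -65], [0, 1, 0, 0, -26], [0, 0, 1, 0, 17], [0, 0, 0, 1, 2]].

Note the characteristic polynomial does not split into linear factors over ℚ, so A has no Jordan form over ℚ; the rational canonical form exists over any field.

R = [[0, 0, 0, 0, 100], [1, 0, 0, 0, -65], [0, 1, 0, 0, -26], [0, 0, 1, 0, 17], [0, 0, 0, 1, 2]]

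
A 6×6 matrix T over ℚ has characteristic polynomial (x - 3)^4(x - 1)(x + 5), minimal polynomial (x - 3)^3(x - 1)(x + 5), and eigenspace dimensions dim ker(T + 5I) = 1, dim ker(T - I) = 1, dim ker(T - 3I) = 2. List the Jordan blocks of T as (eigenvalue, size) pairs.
Jordan blocks: (-5, 1), (1, 1), (3, 3), (3, 1)

λ = -5: algebraic multiplicity 1 (exponent in χ_T), largest block size 1 (exponent in m_T), 1 block (geometric multiplicity). This forces block sizes [1].
λ = 1: algebraic multiplicity 1 (exponent in χ_T), largest block size 1 (exponent in m_T), 1 block (geometric multiplicity). This forces block sizes [1].
λ = 3: algebraic multiplicity 4 (exponent in χ_T), largest block size 3 (exponent in m_T), 2 blocks (geometric multiplicity). These force block sizes [3, 1].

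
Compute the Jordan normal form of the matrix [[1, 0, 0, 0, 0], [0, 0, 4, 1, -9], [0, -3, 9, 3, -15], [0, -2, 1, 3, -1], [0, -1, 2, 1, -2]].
The characteristic polynomial is det(xI - A) = (x - 3)^3(x - 1)^2, so the eigenvalues are 1 (algebraic multiplicity 2), 3 (algebraic multiplicity 3).

For λ = 1: rank(A - I) = 3. The eigenspace has dimension 5 - 3 = 2, so there are 2 Jordan blocks; the rank sequence gives block sizes [1, 1].

For λ = 3: rank(A - 3I) = 4, rank((A - 3I)^2) = 3, rank((A - 3I)^3) = 2. The eigenspace has dimension 5 - 4 = 1, so there is 1 Jordan block; the rank sequence gives block sizes [3].

Assembling the blocks gives the Jordan form J above.

J = [[1, 0, 0, 0, 0], [0, 1, 0, 0, 0], [0, 0, 3, 1, 0], [0, 0, 0, 3, 1], [0, 0, 0, 0, 3]]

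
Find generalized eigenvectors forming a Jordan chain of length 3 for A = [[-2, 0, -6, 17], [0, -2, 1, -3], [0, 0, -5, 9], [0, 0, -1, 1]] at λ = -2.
We seek v_1 ∈ ker((A + 2I)^3) \ ker((A + 2I)^2), then set v_{i+1} = (A + 2I) v_i.

One such chain is v_1 = [[3, 0, 1, 0]]^T, v_2 = [[-6, 1, -3, -1]]^T, v_3 = [[1, 0, 0, 0]]^T. Check: (A + 2I) v_3 = [[0, 0, 0, 0]]^T = 0.

v_1 = [[3, 0, 1, 0]]^T, v_2 = [[-6, 1, -3, -1]]^T, v_3 = [[1, 0, 0, 0]]^T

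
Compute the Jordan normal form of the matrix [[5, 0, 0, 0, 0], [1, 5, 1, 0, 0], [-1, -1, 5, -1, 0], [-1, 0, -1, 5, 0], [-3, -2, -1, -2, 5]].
The characteristic polynomial is det(xI - A) = (x - 5)^5, so the eigenvalues are 5 (algebraic multiplicity 5).

For λ = 5: rank(A - 5I) = 2, rank((A - 5I)^2) = 1, rank((A - 5I)^3) = 0. The eigenspace has dimension 5 - 2 = 3, so there are 3 Jordan blocks; the rank sequence gives block sizes [3, 1, 1].

Assembling the blocks gives the Jordan form J above.

J = [[5, 1, 0, 0, 0], [0, 5, 1, 0, 0], [0, 0, 5, 0, 0], [0, 0, 0, 5, 0], [0, 0, 0, 0, 5]]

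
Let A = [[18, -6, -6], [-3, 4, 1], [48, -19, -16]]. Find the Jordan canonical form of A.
J = [[0, 0, 0], [0, 3, 1], [0, 0, 3]]

The characteristic polynomial is det(xI - A) = x(x - 3)^2, so the eigenvalues are 0 (algebraic multiplicity 1), 3 (algebraic multiplicity 2).

For λ = 0: algebraic multiplicity 1 gives one 1×1 block.

For λ = 3: rank(A - 3I) = 2, rank((A - 3I)^2) = 1. The eigenspace has dimension 3 - 2 = 1, so there is 1 Jordan block; the rank sequence gives block sizes [2].

Assembling the blocks gives the Jordan form J above.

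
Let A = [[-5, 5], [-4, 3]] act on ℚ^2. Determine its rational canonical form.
The invariant factors of A (the non-unit diagonal entries of the Smith normal form of xI - A over ℚ[x]) are x^2 + 2x + 5, each dividing the next. The characteristic polynomial is their product, x^2 + 2x + 5.

The rational canonical form is the block-diagonal matrix of companion matrices C(f_i):
R = [[0, -5], [1, -2]].

Note the characteristic polynomial does not split into linear factors over ℚ, so A has no Jordan form over ℚ; the rational canonical form exists over any field.

R = [[0, -5], [1, -2]]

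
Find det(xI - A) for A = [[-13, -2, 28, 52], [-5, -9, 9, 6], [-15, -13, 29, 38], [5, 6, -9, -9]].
χ_A(x) = (x - 2)^2(x + 3)^2

xI - A = [[x + 13, 2, -28, -52], [5, x + 9, -9, -6], [15, 13, x - 29, -38], [-5, -6, 9, x + 9]].

Expanding det(xI - A) along the first row:
det(xI - A) = + (x + 13)·det([[x + 9, -9, -6], [13, x - 29, -38], [-6, 9, x + 9]]) - (2)·det([[5, -9, -6], [15, x - 29, -38], [-5, 9, x + 9]]) + (-28)·det([[5, x + 9, -6], [15, 13, -38], [-5, -6, x + 9]]) - (-52)·det([[5, x + 9, -9], [15, 13, x - 29], [-5, -6, 9]]).

Evaluating gives χ_A(x) = x^4 + 2x^3 - 11x^2 - 12x + 36 = (x - 2)^2(x + 3)^2.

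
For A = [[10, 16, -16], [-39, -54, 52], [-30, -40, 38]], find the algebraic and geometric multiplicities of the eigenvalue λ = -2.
algebraic multiplicity 3, geometric multiplicity 2

The characteristic polynomial is (x + 2)^3, so the factor x + 2 appears with exponent 3: the algebraic multiplicity is 3.

rank(A + 2I) = 1, so the eigenspace has dimension 3 - 1 = 2: the geometric multiplicity is 2.

Since 2 < 3, A is not diagonalizable.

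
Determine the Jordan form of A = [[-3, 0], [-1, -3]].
J = [[-3, 1], [0, -3]]

The characteristic polynomial is det(xI - A) = (x + 3)^2, so the eigenvalues are -3 (algebraic multiplicity 2).

For λ = -3: rank(A + 3I) = 1, rank((A + 3I)^2) = 0. The eigenspace has dimension 2 - 1 = 1, so there is 1 Jordan block; the rank sequence gives block sizes [2].

Assembling the blocks gives the Jordan form J above.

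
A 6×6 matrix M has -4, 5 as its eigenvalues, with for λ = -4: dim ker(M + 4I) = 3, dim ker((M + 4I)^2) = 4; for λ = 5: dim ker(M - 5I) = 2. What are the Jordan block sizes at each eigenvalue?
Jordan blocks: (-4, 2), (-4, 1), (-4, 1), (5, 1), (5, 1)

λ = -4: successive nullity increments [3, 1] count blocks of size ≥ k; block sizes are [2, 1, 1].
λ = 5: successive nullity increments [2] count blocks of size ≥ k; block sizes are [1, 1].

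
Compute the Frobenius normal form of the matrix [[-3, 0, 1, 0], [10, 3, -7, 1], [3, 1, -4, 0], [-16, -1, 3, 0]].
The invariant factors of A (the non-unit diagonal entries of the Smith normal form of xI - A over ℚ[x]) are (x + 4)(x^3 - 4x + 4), each dividing the next. The characteristic polynomial is their product, (x + 4)(x^3 - 4x + 4).

The rational canonical form is the block-diagonal matrix of companion matrices C(f_i):
R = [[0, 0, 0, -16], [1, 0, 0, 12], [0, 1, 0, 4], [0, 0, 1, -4]].

Note the characteristic polynomial does not split into linear factors over ℚ, so A has no Jordan form over ℚ; the rational canonical form exists over any field.

R = [[0, 0, 0, -16], [1, 0, 0, 12], [0, 1, 0, 4], [0, 0, 1, -4]]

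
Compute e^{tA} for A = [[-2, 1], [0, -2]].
e^{tA} = [[e^{-2*t}, t*e^{-2*t}], [0, e^{-2*t}]]

A has Jordan form J = [[-2, 1], [0, -2]] with A = PJP^{-1}, so e^{tA} = P e^{tJ} P^{-1}.

For a Jordan block J_k(λ), e^{tJ_k(λ)} = e^{λt} · (I + tN + t^2 N^2/2! + ... + t^{k-1} N^{k-1}/(k-1)!) where N is the nilpotent superdiagonal part.

Assembling the blocks and conjugating back gives the entries of e^{tA} as shown above.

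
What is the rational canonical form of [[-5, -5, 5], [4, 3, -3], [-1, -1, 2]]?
The invariant factors of A (the non-unit diagonal entries of the Smith normal form of xI - A over ℚ[x]) are x^3 + 3x - 5, each dividing the next. The characteristic polynomial is their product, x^3 + 3x - 5.

The rational canonical form is the block-diagonal matrix of companion matrices C(f_i):
R = [[0, 0, 5], [1, 0, -3], [0, 1, 0]].

Note the characteristic polynomial does not split into linear factors over ℚ, so A has no Jordan form over ℚ; the rational canonical form exists over any field.

R = [[0, 0, 5], [1, 0, -3], [0, 1, 0]]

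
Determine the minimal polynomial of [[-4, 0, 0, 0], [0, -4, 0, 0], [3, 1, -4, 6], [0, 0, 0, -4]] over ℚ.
m_A(x) = (x + 4)^2

The characteristic polynomial factors as (x + 4)^4. The minimal polynomial is ∏(x - λ)^{k_λ} where k_λ is the size of the largest Jordan block at λ.

For λ = -4: rank(A + 4I) = 1, and the largest Jordan block has size 2 (the smallest k with rank((A + 4I)^k) = rank((A + 4I)^(k+1))).

So m_A(x) = (x + 4)^2.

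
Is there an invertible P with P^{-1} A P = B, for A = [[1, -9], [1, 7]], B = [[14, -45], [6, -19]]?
No.

trace(A) = 8 but trace(B) = -5. The trace is a similarity invariant, so A and B are not similar.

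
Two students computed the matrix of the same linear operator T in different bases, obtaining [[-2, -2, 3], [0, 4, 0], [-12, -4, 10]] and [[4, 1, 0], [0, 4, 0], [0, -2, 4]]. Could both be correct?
Yes.

Two matrices over a field are similar if and only if they have the same invariant factors.

Both A and B have characteristic polynomial (x - 4)^3 and minimal polynomial (x - 4)^2. Computing further, both have invariant factors x - 4, (x - 4)^2. Hence A and B are similar.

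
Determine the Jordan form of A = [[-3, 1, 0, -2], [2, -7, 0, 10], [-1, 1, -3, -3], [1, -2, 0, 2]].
The characteristic polynomial is det(xI - A) = (x + 2)(x + 3)^3, so the eigenvalues are -3 (algebraic multiplicity 3), -2 (algebraic multiplicity 1).

For λ = -3: rank(A + 3I) = 2, rank((A + 3I)^2) = 1. The eigenspace has dimension 4 - 2 = 2, so there are 2 Jordan blocks; the rank sequence gives block sizes [2, 1].

For λ = -2: algebraic multiplicity 1 gives one 1×1 block.

Assembling the blocks gives the Jordan form J above.

J = [[-3, 1, 0, 0], [0, -3, 0, 0], [0, 0, -3, 0], [0, 0, 0, -2]]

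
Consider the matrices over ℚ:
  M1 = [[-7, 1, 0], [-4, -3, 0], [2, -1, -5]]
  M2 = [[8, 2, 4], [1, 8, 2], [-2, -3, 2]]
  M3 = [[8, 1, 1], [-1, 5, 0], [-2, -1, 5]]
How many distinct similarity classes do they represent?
Characteristic polynomials: χ_{M1} = (x + 5)^3, χ_{M2} = (x - 6)^3, χ_{M3} = (x - 6)^3.

{M1}: invariant factors x + 5, (x + 5)^2.

{M2, M3}: invariant factors (x - 6)^3.

Matrices are similar if and only if their invariant-factor lists agree; the partition into similarity classes is {M1}, {M2, M3}.

2 classes: {M1}, {M2, M3}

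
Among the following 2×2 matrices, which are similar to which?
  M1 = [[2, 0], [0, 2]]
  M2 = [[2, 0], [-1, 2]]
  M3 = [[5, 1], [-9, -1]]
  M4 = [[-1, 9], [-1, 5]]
Characteristic polynomials: χ_{M1} = (x - 2)^2, χ_{M2} = (x - 2)^2, χ_{M3} = (x - 2)^2, χ_{M4} = (x - 2)^2.

{M1}: invariant factors x - 2, x - 2.

{M2, M3, M4}: invariant factors (x - 2)^2.

Matrices are similar if and only if their invariant-factor lists agree; the partition into similarity classes is {M1}, {M2, M3, M4}.

2 classes: {M1}, {M2, M3, M4}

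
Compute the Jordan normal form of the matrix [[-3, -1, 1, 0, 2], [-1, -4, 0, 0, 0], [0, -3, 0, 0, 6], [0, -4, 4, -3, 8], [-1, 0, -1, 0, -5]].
The characteristic polynomial is det(xI - A) = (x + 3)^5, so the eigenvalues are -3 (algebraic multiplicity 5).

For λ = -3: rank(A + 3I) = 2, rank((A + 3I)^2) = 1, rank((A + 3I)^3) = 0. The eigenspace has dimension 5 - 2 = 3, so there are 3 Jordan blocks; the rank sequence gives block sizes [3, 1, 1].

Assembling the blocks gives the Jordan form J above.

J = [[-3, 1, 0, 0, 0], [0, -3, 1, 0, 0], [0, 0, -3, 0, 0], [0, 0, 0, -3, 0], [0, 0, 0, 0, -3]]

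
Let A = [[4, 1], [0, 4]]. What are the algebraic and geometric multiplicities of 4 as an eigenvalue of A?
The characteristic polynomial is (x - 4)^2, so the factor x - 4 appears with exponent 2: the algebraic multiplicity is 2.

rank(A - 4I) = 1, so the eigenspace has dimension 2 - 1 = 1: the geometric multiplicity is 1.

Since 1 < 2, A is not diagonalizable.

algebraic multiplicity 2, geometric multiplicity 1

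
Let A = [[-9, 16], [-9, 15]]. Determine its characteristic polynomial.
χ_A(x) = (x - 3)^2

xI - A = [[x + 9, -16], [9, x - 15]].

Expanding det(xI - A) along the first row:
det(xI - A) = + (x + 9)·det([[x - 15]]) - (-16)·det([[9]]).

Evaluating gives χ_A(x) = x^2 - 6x + 9 = (x - 3)^2.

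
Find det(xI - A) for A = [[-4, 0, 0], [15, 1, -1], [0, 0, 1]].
xI - A = [[x + 4, 0, 0], [-15, x - 1, 1], [0, 0, x - 1]].

Expanding det(xI - A) along the first row:
det(xI - A) = + (x + 4)·det([[x - 1, 1], [0, x - 1]]) - (0)·det([[-15, 1], [0, x - 1]]) + (0)·det([[-15, x - 1], [0, 0]]).

Evaluating gives χ_A(x) = x^3 + 2x^2 - 7x + 4 = (x - 1)^2(x + 4).

χ_A(x) = (x - 1)^2(x + 4)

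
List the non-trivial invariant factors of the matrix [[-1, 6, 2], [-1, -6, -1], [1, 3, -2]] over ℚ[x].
The Jordan structure of A has elementary divisors (x + 3)^2, (x + 3). Arranging the block sizes at each eigenvalue in decreasing order and taking row products gives the invariant factors.

Invariant factors (smallest first, each dividing the next): x + 3, (x + 3)^2.

Check: the last factor (x + 3)^2 is the minimal polynomial, and the product (x + 3)^3 is the characteristic polynomial.

x + 3, (x + 3)^2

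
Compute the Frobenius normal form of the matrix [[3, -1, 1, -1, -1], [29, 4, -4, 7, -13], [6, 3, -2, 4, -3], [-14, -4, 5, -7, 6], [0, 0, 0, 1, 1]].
R = [[0, 0, 0, 0, 0], [1, 0, 0, 0, 0], [0, 1, 0, 0, -20], [0, 0, 1, 0, 16], [0, 0, 0, 1, -1]]

The invariant factors of A (the non-unit diagonal entries of the Smith normal form of xI - A over ℚ[x]) are x^2(x - 2)^2(x + 5), each dividing the next. The characteristic polynomial is their product, x^2(x - 2)^2(x + 5).

The rational canonical form is the block-diagonal matrix of companion matrices C(f_i):
R = [[0, 0, 0, 0, 0], [1, 0, 0, 0, 0], [0, 1, 0, 0, -20], [0, 0, 1, 0, 16], [0, 0, 0, 1, -1]].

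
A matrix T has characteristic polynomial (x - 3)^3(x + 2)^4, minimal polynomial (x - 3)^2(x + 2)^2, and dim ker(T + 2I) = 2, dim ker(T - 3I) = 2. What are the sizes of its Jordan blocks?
Jordan blocks: (-2, 2), (-2, 2), (3, 2), (3, 1)

λ = -2: algebraic multiplicity 4 (exponent in χ_T), largest block size 2 (exponent in m_T), 2 blocks (geometric multiplicity). These force block sizes [2, 2].
λ = 3: algebraic multiplicity 3 (exponent in χ_T), largest block size 2 (exponent in m_T), 2 blocks (geometric multiplicity). These force block sizes [2, 1].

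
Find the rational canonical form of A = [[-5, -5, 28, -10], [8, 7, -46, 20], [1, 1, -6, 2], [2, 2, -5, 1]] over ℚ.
The invariant factors of A (the non-unit diagonal entries of the Smith normal form of xI - A over ℚ[x]) are (x - 1)^2(x + 2)(x + 3), each dividing the next. The characteristic polynomial is their product, (x - 1)^2(x + 2)(x + 3).

The rational canonical form is the block-diagonal matrix of companion matrices C(f_i):
R = [[0, 0, 0, -6], [1, 0, 0, 7], [0, 1, 0, 3], [0, 0, 1, -3]].

R = [[0, 0, 0, -6], [1, 0, 0, 7], [0, 1, 0, 3], [0, 0, 1, -3]]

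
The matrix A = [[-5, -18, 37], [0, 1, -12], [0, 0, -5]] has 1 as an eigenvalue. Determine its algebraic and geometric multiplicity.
algebraic multiplicity 1, geometric multiplicity 1

The characteristic polynomial is (x - 1)(x + 5)^2, so the factor x - 1 appears with exponent 1: the algebraic multiplicity is 1.

rank(A - I) = 2, so the eigenspace has dimension 3 - 2 = 1: the geometric multiplicity is 1.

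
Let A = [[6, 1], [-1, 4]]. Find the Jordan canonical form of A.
J = [[5, 1], [0, 5]]

The characteristic polynomial is det(xI - A) = (x - 5)^2, so the eigenvalues are 5 (algebraic multiplicity 2).

For λ = 5: rank(A - 5I) = 1, rank((A - 5I)^2) = 0. The eigenspace has dimension 2 - 1 = 1, so there is 1 Jordan block; the rank sequence gives block sizes [2].

Assembling the blocks gives the Jordan form J above.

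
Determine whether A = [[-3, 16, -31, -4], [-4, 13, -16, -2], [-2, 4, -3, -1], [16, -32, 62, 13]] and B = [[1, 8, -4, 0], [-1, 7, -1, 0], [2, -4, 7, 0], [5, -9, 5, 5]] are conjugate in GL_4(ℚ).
Two matrices over a field are similar if and only if they have the same invariant factors.

Both A and B have characteristic polynomial (x - 5)^4 and minimal polynomial (x - 5)^3. Computing further, both have invariant factors x - 5, (x - 5)^3. Hence A and B are similar.

Yes.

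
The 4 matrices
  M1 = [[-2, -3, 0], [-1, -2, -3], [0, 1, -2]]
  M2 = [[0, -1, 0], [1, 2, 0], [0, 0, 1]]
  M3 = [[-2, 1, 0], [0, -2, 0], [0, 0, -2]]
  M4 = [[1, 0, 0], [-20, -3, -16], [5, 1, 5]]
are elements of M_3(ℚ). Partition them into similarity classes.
Characteristic polynomials: χ_{M1} = (x + 2)^3, χ_{M2} = (x - 1)^3, χ_{M3} = (x + 2)^3, χ_{M4} = (x - 1)^3.

{M1}: invariant factors (x + 2)^3.

{M2, M4}: invariant factors x - 1, (x - 1)^2.

{M3}: invariant factors x + 2, (x + 2)^2.

Matrices are similar if and only if their invariant-factor lists agree; the partition into similarity classes is {M1}, {M2, M4}, {M3}.

3 classes: {M1}, {M2, M4}, {M3}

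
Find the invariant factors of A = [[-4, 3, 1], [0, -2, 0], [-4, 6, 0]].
x + 2, (x + 2)^2

The Jordan structure of A has elementary divisors (x + 2)^2, (x + 2). Arranging the block sizes at each eigenvalue in decreasing order and taking row products gives the invariant factors.

Invariant factors (smallest first, each dividing the next): x + 2, (x + 2)^2.

Check: the last factor (x + 2)^2 is the minimal polynomial, and the product (x + 2)^3 is the characteristic polynomial.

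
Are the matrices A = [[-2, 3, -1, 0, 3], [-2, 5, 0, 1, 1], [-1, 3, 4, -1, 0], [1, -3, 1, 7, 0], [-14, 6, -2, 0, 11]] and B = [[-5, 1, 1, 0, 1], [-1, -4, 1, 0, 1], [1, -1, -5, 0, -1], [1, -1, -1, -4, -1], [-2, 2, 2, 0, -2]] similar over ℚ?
No.

trace(A) = 25 but trace(B) = -20. The trace is a similarity invariant, so A and B are not similar.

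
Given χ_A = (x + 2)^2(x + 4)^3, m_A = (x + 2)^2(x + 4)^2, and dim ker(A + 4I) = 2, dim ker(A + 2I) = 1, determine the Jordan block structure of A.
Jordan blocks: (-4, 2), (-4, 1), (-2, 2)

λ = -4: algebraic multiplicity 3 (exponent in χ_A), largest block size 2 (exponent in m_A), 2 blocks (geometric multiplicity). These force block sizes [2, 1].
λ = -2: algebraic multiplicity 2 (exponent in χ_A), largest block size 2 (exponent in m_A), 1 block (geometric multiplicity). This forces block sizes [2].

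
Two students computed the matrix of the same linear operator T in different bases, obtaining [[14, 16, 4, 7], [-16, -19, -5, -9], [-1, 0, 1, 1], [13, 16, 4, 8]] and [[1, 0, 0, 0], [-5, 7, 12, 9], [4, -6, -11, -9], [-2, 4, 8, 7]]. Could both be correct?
Two matrices over a field are similar if and only if they have the same invariant factors.

Both A and B have characteristic polynomial (x - 1)^4 and minimal polynomial (x - 1)^2. Computing further, both have invariant factors (x - 1)^2, (x - 1)^2. Hence A and B are similar.

Yes.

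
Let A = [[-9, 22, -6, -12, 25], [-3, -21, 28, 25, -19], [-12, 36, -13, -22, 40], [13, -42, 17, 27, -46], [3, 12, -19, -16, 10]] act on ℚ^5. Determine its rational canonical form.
The invariant factors of A (the non-unit diagonal entries of the Smith normal form of xI - A over ℚ[x]) are x + 3, (x + 3)^2(x^2 - 3x + 1), each dividing the next. The characteristic polynomial is their product, (x + 3)^3(x^2 - 3x + 1).

The rational canonical form is the block-diagonal matrix of companion matrices C(f_i):
R = [[-3, 0, 0, 0, 0], [0, 0, 0, 0, -9], [0, 1, 0, 0, 21], [0, 0, 1, 0, 8], [0, 0, 0, 1, -3]].

Note the characteristic polynomial does not split into linear factors over ℚ, so A has no Jordan form over ℚ; the rational canonical form exists over any field.

R = [[-3, 0, 0, 0, 0], [0, 0, 0, 0, -9], [0, 1, 0, 0, 21], [0, 0, 1, 0, 8], [0, 0, 0, 1, -3]]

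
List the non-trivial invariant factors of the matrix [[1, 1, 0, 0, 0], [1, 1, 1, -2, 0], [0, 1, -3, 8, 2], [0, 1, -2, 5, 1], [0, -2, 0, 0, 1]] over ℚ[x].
The Jordan structure of A has elementary divisors (x - 1)^3, (x - 1)^2. Arranging the block sizes at each eigenvalue in decreasing order and taking row products gives the invariant factors.

Invariant factors (smallest first, each dividing the next): (x - 1)^2, (x - 1)^3.

Check: the last factor (x - 1)^3 is the minimal polynomial, and the product (x - 1)^5 is the characteristic polynomial.

(x - 1)^2, (x - 1)^3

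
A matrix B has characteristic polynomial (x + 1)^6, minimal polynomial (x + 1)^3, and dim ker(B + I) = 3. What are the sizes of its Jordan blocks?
Jordan blocks: (-1, 3), (-1, 2), (-1, 1)

λ = -1: algebraic multiplicity 6 (exponent in χ_B), largest block size 3 (exponent in m_B), 3 blocks (geometric multiplicity). These force block sizes [3, 2, 1].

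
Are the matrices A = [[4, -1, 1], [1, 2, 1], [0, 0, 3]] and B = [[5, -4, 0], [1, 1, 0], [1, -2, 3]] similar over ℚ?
Yes.

Two matrices over a field are similar if and only if they have the same invariant factors.

Both A and B have characteristic polynomial (x - 3)^3 and minimal polynomial (x - 3)^2. Computing further, both have invariant factors x - 3, (x - 3)^2. Hence A and B are similar.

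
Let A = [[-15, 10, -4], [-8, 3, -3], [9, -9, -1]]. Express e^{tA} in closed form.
A has Jordan form J = [[-5, 0, 0], [0, -4, 1], [0, 0, -4]] with A = PJP^{-1}, so e^{tA} = P e^{tJ} P^{-1}.

For a Jordan block J_k(λ), e^{tJ_k(λ)} = e^{λt} · (I + tN + t^2 N^2/2! + ... + t^{k-1} N^{k-1}/(k-1)!) where N is the nilpotent superdiagonal part.

Assembling the blocks and conjugating back gives the entries of e^{tA} as shown above.

e^{tA} = [[((-6*t - 4)*e^{t} + 5)*e^{-5*t}, 2*((3*t + 2)*e^{t} - 2)*e^{-5*t}, 2*(-(t + 1)*e^{t} + 1)*e^{-5*t}], [(-(3*t + 5)*e^{t} + 5)*e^{-5*t}, ((3*t + 5)*e^{t} - 4)*e^{-5*t}, (-(t + 2)*e^{t} + 2)*e^{-5*t}], [9*t*e^{-4*t}, -9*t*e^{-4*t}, (3*t + 1)*e^{-4*t}]]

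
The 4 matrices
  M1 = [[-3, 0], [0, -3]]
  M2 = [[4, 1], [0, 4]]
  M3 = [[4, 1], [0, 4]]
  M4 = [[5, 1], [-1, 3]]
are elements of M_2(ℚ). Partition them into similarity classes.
2 classes: {M1}, {M2, M3, M4}

Characteristic polynomials: χ_{M1} = (x + 3)^2, χ_{M2} = (x - 4)^2, χ_{M3} = (x - 4)^2, χ_{M4} = (x - 4)^2.

{M1}: invariant factors x + 3, x + 3.

{M2, M3, M4}: invariant factors (x - 4)^2.

Matrices are similar if and only if their invariant-factor lists agree; the partition into similarity classes is {M1}, {M2, M3, M4}.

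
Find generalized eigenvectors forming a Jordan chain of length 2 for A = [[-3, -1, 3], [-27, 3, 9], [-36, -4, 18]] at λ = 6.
v_1 = [[0, -2, -1]]^T, v_2 = [[-1, -3, -4]]^T

We seek v_1 ∈ ker((A - 6I)^2) \ ker(A - 6I), then set v_{i+1} = (A - 6I) v_i.

One such chain is v_1 = [[0, -2, -1]]^T, v_2 = [[-1, -3, -4]]^T. Check: (A - 6I) v_2 = [[0, 0, 0]]^T = 0.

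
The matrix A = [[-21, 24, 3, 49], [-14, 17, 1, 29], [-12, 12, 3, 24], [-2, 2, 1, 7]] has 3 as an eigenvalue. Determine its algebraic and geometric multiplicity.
algebraic multiplicity 3, geometric multiplicity 1

The characteristic polynomial is (x - 3)^3(x + 3), so the factor x - 3 appears with exponent 3: the algebraic multiplicity is 3.

rank(A - 3I) = 3, so the eigenspace has dimension 4 - 3 = 1: the geometric multiplicity is 1.

Since 1 < 3, A is not diagonalizable.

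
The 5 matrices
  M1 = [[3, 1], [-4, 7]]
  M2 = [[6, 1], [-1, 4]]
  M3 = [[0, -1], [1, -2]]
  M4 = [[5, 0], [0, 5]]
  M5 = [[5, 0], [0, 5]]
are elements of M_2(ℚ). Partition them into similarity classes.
Characteristic polynomials: χ_{M1} = (x - 5)^2, χ_{M2} = (x - 5)^2, χ_{M3} = (x + 1)^2, χ_{M4} = (x - 5)^2, χ_{M5} = (x - 5)^2.

{M1, M2}: invariant factors (x - 5)^2.

{M3}: invariant factors (x + 1)^2.

{M4, M5}: invariant factors x - 5, x - 5.

Matrices are similar if and only if their invariant-factor lists agree; the partition into similarity classes is {M1, M2}, {M3}, {M4, M5}.

3 classes: {M1, M2}, {M3}, {M4, M5}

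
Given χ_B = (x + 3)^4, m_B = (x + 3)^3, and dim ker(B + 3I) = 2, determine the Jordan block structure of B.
Jordan blocks: (-3, 3), (-3, 1)

λ = -3: algebraic multiplicity 4 (exponent in χ_B), largest block size 3 (exponent in m_B), 2 blocks (geometric multiplicity). These force block sizes [3, 1].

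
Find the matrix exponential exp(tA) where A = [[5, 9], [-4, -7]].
e^{tA} = [[(6*t + 1)*e^{-t}, 9*t*e^{-t}], [-4*t*e^{-t}, (1 - 6*t)*e^{-t}]]

A has Jordan form J = [[-1, 1], [0, -1]] with A = PJP^{-1}, so e^{tA} = P e^{tJ} P^{-1}.

For a Jordan block J_k(λ), e^{tJ_k(λ)} = e^{λt} · (I + tN + t^2 N^2/2! + ... + t^{k-1} N^{k-1}/(k-1)!) where N is the nilpotent superdiagonal part.

Assembling the blocks and conjugating back gives the entries of e^{tA} as shown above.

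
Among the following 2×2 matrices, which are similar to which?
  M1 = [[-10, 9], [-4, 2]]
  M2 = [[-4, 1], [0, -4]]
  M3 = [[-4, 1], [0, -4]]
Characteristic polynomials: χ_{M1} = (x + 4)^2, χ_{M2} = (x + 4)^2, χ_{M3} = (x + 4)^2.

{M1, M2, M3}: invariant factors (x + 4)^2.

Matrices are similar if and only if their invariant-factor lists agree; the partition into similarity classes is {M1, M2, M3}.

1 class: {M1, M2, M3}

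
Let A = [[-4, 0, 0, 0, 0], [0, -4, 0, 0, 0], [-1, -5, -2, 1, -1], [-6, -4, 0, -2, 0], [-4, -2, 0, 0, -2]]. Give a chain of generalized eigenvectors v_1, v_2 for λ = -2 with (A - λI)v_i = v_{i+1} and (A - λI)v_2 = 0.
v_1 = [[0, 0, 0, 3, 2]]^T, v_2 = [[0, 0, 1, 0, 0]]^T

We seek v_1 ∈ ker((A + 2I)^2) \ ker(A + 2I), then set v_{i+1} = (A + 2I) v_i.

One such chain is v_1 = [[0, 0, 0, 3, 2]]^T, v_2 = [[0, 0, 1, 0, 0]]^T. Check: (A + 2I) v_2 = [[0, 0, 0, 0, 0]]^T = 0.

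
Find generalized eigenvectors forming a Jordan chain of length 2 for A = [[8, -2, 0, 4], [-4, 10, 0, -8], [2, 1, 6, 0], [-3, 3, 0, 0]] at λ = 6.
We seek v_1 ∈ ker((A - 6I)^2) \ ker(A - 6I), then set v_{i+1} = (A - 6I) v_i.

One such chain is v_1 = [[-2, 3, -1, 2]]^T, v_2 = [[-2, 4, -1, 3]]^T. Check: (A - 6I) v_2 = [[0, 0, 0, 0]]^T = 0.

v_1 = [[-2, 3, -1, 2]]^T, v_2 = [[-2, 4, -1, 3]]^T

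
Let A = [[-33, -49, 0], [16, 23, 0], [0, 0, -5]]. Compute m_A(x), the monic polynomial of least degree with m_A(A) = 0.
m_A(x) = (x + 5)^2

The characteristic polynomial factors as (x + 5)^3. The minimal polynomial is ∏(x - λ)^{k_λ} where k_λ is the size of the largest Jordan block at λ.

For λ = -5: rank(A + 5I) = 1, and the largest Jordan block has size 2 (the smallest k with rank((A + 5I)^k) = rank((A + 5I)^(k+1))).

So m_A(x) = (x + 5)^2.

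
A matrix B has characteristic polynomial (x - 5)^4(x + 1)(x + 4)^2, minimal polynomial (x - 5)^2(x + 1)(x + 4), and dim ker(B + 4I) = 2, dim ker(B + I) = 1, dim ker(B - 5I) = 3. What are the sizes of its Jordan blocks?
λ = -4: algebraic multiplicity 2 (exponent in χ_B), largest block size 1 (exponent in m_B), 2 blocks (geometric multiplicity). These force block sizes [1, 1].
λ = -1: algebraic multiplicity 1 (exponent in χ_B), largest block size 1 (exponent in m_B), 1 block (geometric multiplicity). This forces block sizes [1].
λ = 5: algebraic multiplicity 4 (exponent in χ_B), largest block size 2 (exponent in m_B), 3 blocks (geometric multiplicity). These force block sizes [2, 1, 1].

Jordan blocks: (-4, 1), (-4, 1), (-1, 1), (5, 2), (5, 1), (5, 1)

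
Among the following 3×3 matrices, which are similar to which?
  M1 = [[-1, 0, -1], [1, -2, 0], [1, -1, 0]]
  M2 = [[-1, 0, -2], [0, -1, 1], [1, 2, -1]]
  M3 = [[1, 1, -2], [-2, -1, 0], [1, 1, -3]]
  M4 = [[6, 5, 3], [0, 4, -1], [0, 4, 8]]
Characteristic polynomials: χ_{M1} = (x + 1)^3, χ_{M2} = (x + 1)^3, χ_{M3} = (x + 1)^3, χ_{M4} = (x - 6)^3.

{M1, M2, M3}: invariant factors (x + 1)^3.

{M4}: invariant factors (x - 6)^3.

Matrices are similar if and only if their invariant-factor lists agree; the partition into similarity classes is {M1, M2, M3}, {M4}.

2 classes: {M1, M2, M3}, {M4}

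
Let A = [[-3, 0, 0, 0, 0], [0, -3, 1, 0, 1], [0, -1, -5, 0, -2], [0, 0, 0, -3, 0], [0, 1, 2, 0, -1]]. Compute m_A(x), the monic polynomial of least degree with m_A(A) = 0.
The characteristic polynomial factors as (x + 3)^5. The minimal polynomial is ∏(x - λ)^{k_λ} where k_λ is the size of the largest Jordan block at λ.

For λ = -3: rank(A + 3I) = 2, and the largest Jordan block has size 3 (the smallest k with rank((A + 3I)^k) = rank((A + 3I)^(k+1))).

So m_A(x) = (x + 3)^3.

m_A(x) = (x + 3)^3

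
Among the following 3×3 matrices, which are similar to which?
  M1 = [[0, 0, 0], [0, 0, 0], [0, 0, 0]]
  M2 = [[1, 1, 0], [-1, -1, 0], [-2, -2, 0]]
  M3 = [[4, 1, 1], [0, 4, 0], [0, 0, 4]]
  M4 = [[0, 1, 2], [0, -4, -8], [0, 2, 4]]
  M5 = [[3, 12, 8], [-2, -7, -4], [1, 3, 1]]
4 classes: {M1}, {M2, M4}, {M3}, {M5}

Characteristic polynomials: χ_{M1} = x^3, χ_{M2} = x^3, χ_{M3} = (x - 4)^3, χ_{M4} = x^3, χ_{M5} = (x + 1)^3.

{M1}: invariant factors x, x, x.

{M2, M4}: invariant factors x, x^2.

{M3}: invariant factors x - 4, (x - 4)^2.

{M5}: invariant factors x + 1, (x + 1)^2.

Matrices are similar if and only if their invariant-factor lists agree; the partition into similarity classes is {M1}, {M2, M4}, {M3}, {M5}.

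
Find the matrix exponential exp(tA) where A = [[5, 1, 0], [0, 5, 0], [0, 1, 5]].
e^{tA} = [[e^{5*t}, t*e^{5*t}, 0], [0, e^{5*t}, 0], [0, t*e^{5*t}, e^{5*t}]]

A has Jordan form J = [[5, 1, 0], [0, 5, 0], [0, 0, 5]] with A = PJP^{-1}, so e^{tA} = P e^{tJ} P^{-1}.

For a Jordan block J_k(λ), e^{tJ_k(λ)} = e^{λt} · (I + tN + t^2 N^2/2! + ... + t^{k-1} N^{k-1}/(k-1)!) where N is the nilpotent superdiagonal part.

Assembling the blocks and conjugating back gives the entries of e^{tA} as shown above.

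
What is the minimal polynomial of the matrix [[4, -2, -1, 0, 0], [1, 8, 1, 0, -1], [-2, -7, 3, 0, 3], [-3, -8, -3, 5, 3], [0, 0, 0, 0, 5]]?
m_A(x) = (x - 5)^3

The characteristic polynomial factors as (x - 5)^5. The minimal polynomial is ∏(x - λ)^{k_λ} where k_λ is the size of the largest Jordan block at λ.

For λ = 5: rank(A - 5I) = 3, and the largest Jordan block has size 3 (the smallest k with rank((A - 5I)^k) = rank((A - 5I)^(k+1))).

So m_A(x) = (x - 5)^3.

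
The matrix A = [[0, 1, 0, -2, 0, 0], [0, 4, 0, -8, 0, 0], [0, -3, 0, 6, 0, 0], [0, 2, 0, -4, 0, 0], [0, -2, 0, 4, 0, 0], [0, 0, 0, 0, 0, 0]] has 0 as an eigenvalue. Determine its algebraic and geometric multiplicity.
algebraic multiplicity 6, geometric multiplicity 5

The characteristic polynomial is x^6, so the factor x appears with exponent 6: the algebraic multiplicity is 6.

rank(A) = 1, so the eigenspace has dimension 6 - 1 = 5: the geometric multiplicity is 5.

Since 5 < 6, A is not diagonalizable.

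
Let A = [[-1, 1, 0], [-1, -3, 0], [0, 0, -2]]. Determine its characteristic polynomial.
xI - A = [[x + 1, -1, 0], [1, x + 3, 0], [0, 0, x + 2]].

Expanding det(xI - A) along the first row:
det(xI - A) = + (x + 1)·det([[x + 3, 0], [0, x + 2]]) - (-1)·det([[1, 0], [0, x + 2]]) + (0)·det([[1, x + 3], [0, 0]]).

Evaluating gives χ_A(x) = x^3 + 6x^2 + 12x + 8 = (x + 2)^3.

χ_A(x) = (x + 2)^3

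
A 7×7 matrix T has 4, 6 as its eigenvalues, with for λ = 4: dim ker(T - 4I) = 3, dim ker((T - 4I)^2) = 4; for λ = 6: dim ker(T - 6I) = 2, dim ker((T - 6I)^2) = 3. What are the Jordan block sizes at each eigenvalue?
Jordan blocks: (4, 2), (4, 1), (4, 1), (6, 2), (6, 1)

λ = 4: successive nullity increments [3, 1] count blocks of size ≥ k; block sizes are [2, 1, 1].
λ = 6: successive nullity increments [2, 1] count blocks of size ≥ k; block sizes are [2, 1].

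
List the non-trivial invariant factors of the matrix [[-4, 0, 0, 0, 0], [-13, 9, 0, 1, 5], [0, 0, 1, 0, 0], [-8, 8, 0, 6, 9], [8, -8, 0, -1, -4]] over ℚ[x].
x - 1, (x - 5)^2(x - 1)(x + 4)

The Jordan structure of A has elementary divisors (x + 4), (x - 1), (x - 1), (x - 5)^2. Arranging the block sizes at each eigenvalue in decreasing order and taking row products gives the invariant factors.

Invariant factors (smallest first, each dividing the next): x - 1, (x - 5)^2(x - 1)(x + 4).

Check: the last factor (x - 5)^2(x - 1)(x + 4) is the minimal polynomial, and the product (x - 5)^2(x - 1)^2(x + 4) is the characteristic polynomial.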